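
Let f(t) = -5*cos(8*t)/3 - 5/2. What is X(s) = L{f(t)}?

X(s) = -5*s/(3*(s^2 + 64)) - 5/(2*s)

The transform is linear, so treat each term independently.
(-5/3)·[L{cos(8t)} = s/(s^2 + 64)]; L{-5/2} = (-5/2)/s.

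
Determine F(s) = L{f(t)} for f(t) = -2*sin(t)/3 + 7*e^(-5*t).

F(s) = -2/(3*(s^2 + 1)) + 7/(s + 5)

The transform is linear, so treat each term independently.
(7)·[L{e^(-5t)} = 1/(s + 5)]; (-2/3)·[L{sin(t)} = 1/(s^2 + 1)].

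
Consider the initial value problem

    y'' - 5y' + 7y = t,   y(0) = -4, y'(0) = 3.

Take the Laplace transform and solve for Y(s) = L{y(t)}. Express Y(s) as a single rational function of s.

Transform both sides with L{·}.
The derivative rules (L{y''} = s^2 Y - s·y(0) - y'(0) and L{y'} = sY - y(0), with y(0) = -4, y'(0) = 3) turn the left side into (s^2 - 5*s + 7)Y - (-4*s + 23).
The right side is L{t} = s^(-2).
So (s^2 - 5*s + 7)Y = s^(-2) + (-4*s + 23).
Isolate Y and clear denominators.

Y(s) = (-4*s^3 + 23*s^2 + 1)/(s^4 - 5*s^3 + 7*s^2)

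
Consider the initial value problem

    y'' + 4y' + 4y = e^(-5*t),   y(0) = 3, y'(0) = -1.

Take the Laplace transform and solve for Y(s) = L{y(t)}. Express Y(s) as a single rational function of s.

Transform both sides with L{·}.
Using L{y''} = s^2 Y - s·y(0) - y'(0) and L{y'} = sY - y(0), with y(0) = 3, y'(0) = -1, the left side becomes (s^2 + 4*s + 4)Y - (3*s + 11).
The right side is L{e^(-5*t)} = 1/(s + 5).
So (s^2 + 4*s + 4)Y = 1/(s + 5) + (3*s + 11).
Solve for Y(s) and write it as one ratio of polynomials.

Y(s) = (3*s^2 + 26*s + 56)/(s^3 + 9*s^2 + 24*s + 20)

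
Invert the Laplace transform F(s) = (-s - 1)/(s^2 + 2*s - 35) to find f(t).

Rewrite the denominator: s^2 + 2*s - 35 = (s + 1)^2 - 36.
The form in (s + 1) signals a first-shifting-theorem factor e^(-t).
Since L{cosh(6t)} = s/(s^2 - 36), the inverse is e^(-t)*cosh(6*t), scaled by -1.

f(t) = -exp(-t)*cosh(6*t)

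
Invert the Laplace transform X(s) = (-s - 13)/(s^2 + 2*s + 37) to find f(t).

f(t) = -2*exp(-t)*sin(6*t) - exp(-t)*cos(6*t)

Complete the square in the denominator: s^2 + 2*s + 37 = (s + 1)^2 + 6^2.
Split the numerator to match: -s - 13 = -1·(s + 1) - 2·6.
Invert each term: -1·(s + 1)/((s + 1)^2 + 36) ↔ -e^(-t)cos(6t); -2·6/((s + 1)^2 + 36) ↔ -2e^(-t)sin(6t).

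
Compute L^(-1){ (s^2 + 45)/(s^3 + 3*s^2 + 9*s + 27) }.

Factor the denominator: s^3 + 3*s^2 + 9*s + 27 = (s + 3)*(s^2 + 9).
Partial fraction decomposition gives [3/(s + 3)] + [-2*s/(s^2 + 9)] + [6/(s^2 + 9)].
Invert each term: 3/(s + 3) ↔ 3e^(-3t); -2·s/(s^2 + 9) ↔ -2cos(3t); 2·3/(s^2 + 9) ↔ 2sin(3t).

2*sin(3*t) - 2*cos(3*t) + 3*exp(-3*t)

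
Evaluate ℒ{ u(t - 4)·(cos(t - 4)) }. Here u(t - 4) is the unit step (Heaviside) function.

By the second shifting theorem, L{u(t - c)·g(t - c)} = e^(-cs)·G(s) with c = 4 and G(s) = L{g(t)}.
L{cos(t)} = s/(s^2 + 1).

s*exp(-4*s)/(s^2 + 1)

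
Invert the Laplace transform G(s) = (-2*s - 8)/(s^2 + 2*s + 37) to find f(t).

f(t) = -exp(-t)*sin(6*t) - 2*exp(-t)*cos(6*t)

Complete the square in the denominator: s^2 + 2*s + 37 = (s + 1)^2 + 6^2.
Split the numerator to match: -2*s - 8 = -2·(s + 1) - 1·6.
Invert each term: -2·(s + 1)/((s + 1)^2 + 36) ↔ -2e^(-t)cos(6t); -1·6/((s + 1)^2 + 36) ↔ -e^(-t)sin(6t).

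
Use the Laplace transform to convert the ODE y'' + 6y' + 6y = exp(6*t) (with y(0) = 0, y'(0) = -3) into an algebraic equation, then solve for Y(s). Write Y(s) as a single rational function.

Apply the Laplace transform to the equation.
The derivative rules (L{y''} = s^2 Y - s·y(0) - y'(0) and L{y'} = sY - y(0), with y(0) = 0, y'(0) = -3) turn the left side into (s^2 + 6*s + 6)Y - (-3).
The right side is L{exp(6*t)} = 1/(s - 6).
So (s^2 + 6*s + 6)Y = 1/(s - 6) + (-3).
Isolate Y and clear denominators.

Y(s) = (-3*s + 19)/(s^3 - 30*s - 36)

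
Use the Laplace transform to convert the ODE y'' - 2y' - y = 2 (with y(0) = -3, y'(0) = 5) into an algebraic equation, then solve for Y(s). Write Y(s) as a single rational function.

Y(s) = (-3*s^2 + 11*s + 2)/(s^3 - 2*s^2 - s)

Take the Laplace transform of both sides.
Using L{y''} = s^2 Y - s·y(0) - y'(0) and L{y'} = sY - y(0), with y(0) = -3, y'(0) = 5, the left side becomes (s^2 - 2*s - 1)Y - (-3*s + 11).
The right side is L{2} = 2/s.
So (s^2 - 2*s - 1)Y = 2/s + (-3*s + 11).
Divide through and combine into a single rational function.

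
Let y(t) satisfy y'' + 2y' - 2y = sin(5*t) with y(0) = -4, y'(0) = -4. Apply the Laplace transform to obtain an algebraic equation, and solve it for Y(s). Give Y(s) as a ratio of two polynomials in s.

Transform both sides with L{·}.
With L{y''} = s^2 Y - s·y(0) - y'(0) and L{y'} = sY - y(0), with y(0) = -4, y'(0) = -4: the LHS transforms to (s^2 + 2*s - 2)Y - (-4*s - 12).
The right side is L{sin(5*t)} = 5/(s^2 + 25).
So (s^2 + 2*s - 2)Y = 5/(s^2 + 25) + (-4*s - 12).
Isolate Y and clear denominators.

Y(s) = (-4*s^3 - 12*s^2 - 100*s - 295)/(s^4 + 2*s^3 + 23*s^2 + 50*s - 50)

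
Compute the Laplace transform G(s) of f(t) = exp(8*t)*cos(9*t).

G(s) = (s - 8)/((s - 8)^2 + 81)

L{cos(9t)} = s/(s^2 + 81).
By the first shifting theorem, multiplying by e^(8t) replaces s with s - 8.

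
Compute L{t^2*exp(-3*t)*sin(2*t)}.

4*(3*s^2 + 18*s + 23)/(s^2 + 6*s + 13)^3

L{sin(2t)} = 2/(s^2 + 4).
Multiplying by e^(-3t) shifts s → s + 3, so L{exp(-3*t)*sin(2*t)} = 2/((s + 3)^2 + 4).
Then apply L{t^2·g(t)} = (-1)^2 d^2/ds^2[G(s)] with G(s) = 2/((s + 3)^2 + 4):
differentiating 2 times and applying the sign gives 4*(3*s^2 + 18*s + 23)/(s^2 + 6*s + 13)^3.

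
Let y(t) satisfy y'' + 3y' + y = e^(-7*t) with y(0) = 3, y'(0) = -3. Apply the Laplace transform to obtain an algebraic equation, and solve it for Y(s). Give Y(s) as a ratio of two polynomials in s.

Laplace-transform each side.
Using L{y''} = s^2 Y - s·y(0) - y'(0) and L{y'} = sY - y(0), with y(0) = 3, y'(0) = -3, the left side becomes (s^2 + 3*s + 1)Y - (3*s + 6).
The right side is L{e^(-7*t)} = 1/(s + 7).
So (s^2 + 3*s + 1)Y = 1/(s + 7) + (3*s + 6).
Divide through and combine into a single rational function.

Y(s) = (3*s^2 + 27*s + 43)/(s^3 + 10*s^2 + 22*s + 7)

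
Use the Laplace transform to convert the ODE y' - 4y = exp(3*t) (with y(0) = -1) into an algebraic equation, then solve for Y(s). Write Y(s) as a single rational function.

Y(s) = -1/(s - 3)

Take the Laplace transform of both sides.
With L{y'} = sY - y(0) = sY - (-1): the LHS transforms to (s - 4)Y - (-1).
The right side is L{exp(3*t)} = 1/(s - 3).
So (s - 4)Y = 1/(s - 3) + (-1).
Divide through and combine into a single rational function.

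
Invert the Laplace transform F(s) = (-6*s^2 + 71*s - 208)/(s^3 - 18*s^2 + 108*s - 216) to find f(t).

Factor the denominator: s^3 - 18*s^2 + 108*s - 216 = (s - 6)^3.
Partial fraction decomposition gives [-6/(s - 6)] + [-1/(s - 6)^2] + [2/(s - 6)^3].
Invert each term: -6/(s - 6) ↔ -6e^(6t); -1/(s - 6)^2 ↔ -t·e^(6t); 2/(s - 6)^3 ↔ (1)t^2·e^(6t).

f(t) = t^2*exp(6*t) - t*exp(6*t) - 6*exp(6*t)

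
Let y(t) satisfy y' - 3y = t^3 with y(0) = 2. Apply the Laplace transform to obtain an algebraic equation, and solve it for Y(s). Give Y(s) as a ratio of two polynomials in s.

Y(s) = (2*s^4 + 6)/(s^5 - 3*s^4)

Laplace-transform each side.
The derivative rules (L{y'} = sY - y(0) = sY - 2) turn the left side into (s - 3)Y - (2).
The right side is L{t^3} = 6/s^4.
So (s - 3)Y = 6/s^4 + (2).
Divide through and combine into a single rational function.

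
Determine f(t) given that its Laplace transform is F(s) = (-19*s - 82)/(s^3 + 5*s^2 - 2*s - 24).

Factor the denominator: s^3 + 5*s^2 - 2*s - 24 = (s - 2)*(s + 3)*(s + 4).
Partial fraction decomposition gives [5/(s + 3)] + [-1/(s + 4)] + [-4/(s - 2)].
Invert each term: 5/(s + 3) ↔ 5e^(-3t); -1/(s + 4) ↔ -e^(-4t); -4/(s - 2) ↔ -4e^(2t).

f(t) = -4*exp(2*t) + 5*exp(-3*t) - exp(-4*t)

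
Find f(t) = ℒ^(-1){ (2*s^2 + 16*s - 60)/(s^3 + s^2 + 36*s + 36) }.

Factor the denominator: s^3 + s^2 + 36*s + 36 = (s + 1)*(s^2 + 36).
Partial fraction decomposition gives [-2/(s + 1)] + [4*s/(s^2 + 36)] + [12/(s^2 + 36)].
Invert each term: -2/(s + 1) ↔ -2e^(-t); 4·s/(s^2 + 36) ↔ 4cos(6t); 2·6/(s^2 + 36) ↔ 2sin(6t).

f(t) = 2*sin(6*t) + 4*cos(6*t) - 2*exp(-t)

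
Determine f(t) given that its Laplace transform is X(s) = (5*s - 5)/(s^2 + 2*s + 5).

f(t) = -5*exp(-t)*sin(2*t) + 5*exp(-t)*cos(2*t)

Complete the square in the denominator: s^2 + 2*s + 5 = (s + 1)^2 + 2^2.
Split the numerator to match: 5*s - 5 = 5·(s + 1) - 5·2.
Invert each term: 5·(s + 1)/((s + 1)^2 + 4) ↔ 5e^(-t)cos(2t); -5·2/((s + 1)^2 + 4) ↔ -5e^(-t)sin(2t).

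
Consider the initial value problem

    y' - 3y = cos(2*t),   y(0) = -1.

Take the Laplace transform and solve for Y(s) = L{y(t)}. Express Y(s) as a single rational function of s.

Y(s) = (-s^2 + s - 4)/(s^3 - 3*s^2 + 4*s - 12)

Take the Laplace transform of both sides.
With L{y'} = sY - y(0) = sY - (-1): the LHS transforms to (s - 3)Y - (-1).
The right side is L{cos(2*t)} = s/(s^2 + 4).
So (s - 3)Y = s/(s^2 + 4) + (-1).
Solve for Y(s) and write it as one ratio of polynomials.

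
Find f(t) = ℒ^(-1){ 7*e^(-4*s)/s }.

f(t) = Heaviside(t - 4)*(7)

The factor e^(-4s) signals a time shift by c = 4 (second shifting theorem).
L{7} = 7/s, so L^-1{7/s} = 7.
Hence the inverse is u(t - 4) times that function evaluated at t - 4.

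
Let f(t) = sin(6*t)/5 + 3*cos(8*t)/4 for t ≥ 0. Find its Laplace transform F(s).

The transform is linear, so treat each term independently.
(1/5)·[L{sin(6t)} = 6/(s^2 + 36)]; (3/4)·[L{cos(8t)} = s/(s^2 + 64)].

F(s) = 3*s/(4*(s^2 + 64)) + 6/(5*(s^2 + 36))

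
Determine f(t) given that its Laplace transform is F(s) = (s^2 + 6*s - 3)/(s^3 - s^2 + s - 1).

f(t) = 2*exp(t) + 5*sin(t) - cos(t)

Factor the denominator: s^3 - s^2 + s - 1 = (s - 1)*(s^2 + 1).
Partial fraction decomposition gives [2/(s - 1)] + [-s/(s^2 + 1)] + [5/(s^2 + 1)].
Invert each term: 2/(s - 1) ↔ 2e^(t); -1·s/(s^2 + 1) ↔ -cos(t); 5·1/(s^2 + 1) ↔ 5sin(t).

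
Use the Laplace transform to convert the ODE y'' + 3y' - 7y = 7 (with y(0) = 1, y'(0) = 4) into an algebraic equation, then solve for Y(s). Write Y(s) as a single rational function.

Y(s) = (s^2 + 7*s + 7)/(s^3 + 3*s^2 - 7*s)

Laplace-transform each side.
With L{y''} = s^2 Y - s·y(0) - y'(0) and L{y'} = sY - y(0), with y(0) = 1, y'(0) = 4: the LHS transforms to (s^2 + 3*s - 7)Y - (s + 7).
The right side is L{7} = 7/s.
So (s^2 + 3*s - 7)Y = 7/s + (s + 7).
Isolate Y and clear denominators.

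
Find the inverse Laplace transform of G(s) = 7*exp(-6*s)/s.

The factor e^(-6s) signals a time shift by c = 6 (second shifting theorem).
L{7} = 7/s, so L^-1{7/s} = 7.
Hence the inverse is u(t - 6) times that function evaluated at t - 6.

Heaviside(t - 6)*(7)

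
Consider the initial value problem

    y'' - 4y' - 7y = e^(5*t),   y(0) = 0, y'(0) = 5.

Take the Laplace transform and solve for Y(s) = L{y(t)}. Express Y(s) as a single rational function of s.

Apply the Laplace transform to the equation.
The derivative rules (L{y''} = s^2 Y - s·y(0) - y'(0) and L{y'} = sY - y(0), with y(0) = 0, y'(0) = 5) turn the left side into (s^2 - 4*s - 7)Y - (5).
The right side is L{e^(5*t)} = 1/(s - 5).
So (s^2 - 4*s - 7)Y = 1/(s - 5) + (5).
Divide through and combine into a single rational function.

Y(s) = (5*s - 24)/(s^3 - 9*s^2 + 13*s + 35)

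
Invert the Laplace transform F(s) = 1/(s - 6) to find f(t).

f(t) = exp(6*t)

Since L{e^(6t)} = 1/(s - 6), the inverse is exp(6*t).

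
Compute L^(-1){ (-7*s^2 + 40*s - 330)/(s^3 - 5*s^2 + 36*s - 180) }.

Factor the denominator: s^3 - 5*s^2 + 36*s - 180 = (s - 5)*(s^2 + 36).
Partial fraction decomposition gives [-5/(s - 5)] + [-2*s/(s^2 + 36)] + [30/(s^2 + 36)].
Invert each term: -5/(s - 5) ↔ -5e^(5t); -2·s/(s^2 + 36) ↔ -2cos(6t); 5·6/(s^2 + 36) ↔ 5sin(6t).

-5*exp(5*t) + 5*sin(6*t) - 2*cos(6*t)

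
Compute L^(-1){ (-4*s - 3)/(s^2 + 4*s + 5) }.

Complete the square in the denominator: s^2 + 4*s + 5 = (s + 2)^2 + 1^2.
Split the numerator to match: -4*s - 3 = -4·(s + 2) + 5·1.
Invert each term: -4·(s + 2)/((s + 2)^2 + 1) ↔ -4e^(-2t)cos(t); 5·1/((s + 2)^2 + 1) ↔ 5e^(-2t)sin(t).

5*exp(-2*t)*sin(t) - 4*exp(-2*t)*cos(t)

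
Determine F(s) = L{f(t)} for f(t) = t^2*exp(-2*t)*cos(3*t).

L{cos(3t)} = s/(s^2 + 9).
Multiplying by e^(-2t) shifts s → s + 2, so L{exp(-2*t)*cos(3*t)} = (s + 2)/((s + 2)^2 + 9).
Then apply L{t^2·g(t)} = (-1)^2 d^2/ds^2[G(s)] with G(s) = (s + 2)/((s + 2)^2 + 9):
differentiating 2 times and applying the sign gives 2*(s + 2)*(s^2 + 4*s - 23)/(s^2 + 4*s + 13)^3.

F(s) = 2*(s + 2)*(s^2 + 4*s - 23)/(s^2 + 4*s + 13)^3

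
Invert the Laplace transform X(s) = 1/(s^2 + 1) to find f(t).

Since L{sin(t)} = 1/(s^2 + 1), the inverse is sin(t).

f(t) = sin(t)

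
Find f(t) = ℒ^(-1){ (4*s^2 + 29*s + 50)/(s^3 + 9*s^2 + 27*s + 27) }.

f(t) = -t^2*exp(-3*t)/2 + 5*t*exp(-3*t) + 4*exp(-3*t)

Factor the denominator: s^3 + 9*s^2 + 27*s + 27 = (s + 3)^3.
Partial fraction decomposition gives [4/(s + 3)] + [5/(s + 3)^2] + [-1/(s + 3)^3].
Invert each term: 4/(s + 3) ↔ 4e^(-3t); 5/(s + 3)^2 ↔ 5t·e^(-3t); -1/(s + 3)^3 ↔ (-1/2)t^2·e^(-3t).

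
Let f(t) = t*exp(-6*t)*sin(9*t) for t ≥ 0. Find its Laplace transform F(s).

L{sin(9t)} = 9/(s^2 + 81).
Multiplying by e^(-6t) shifts s → s + 6, so L{exp(-6*t)*sin(9*t)} = 9/((s + 6)^2 + 81).
Then apply L{t·g(t)} = -d/ds[G(s)] with G(s) = 9/((s + 6)^2 + 81):
differentiating 1 time and applying the sign gives 18*(s + 6)/(s^2 + 12*s + 117)^2.

F(s) = 18*(s + 6)/(s^2 + 12*s + 117)^2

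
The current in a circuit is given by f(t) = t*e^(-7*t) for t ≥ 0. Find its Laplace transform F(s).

L{t} = 1!/s^2 = 1/s^2.
By the first shifting theorem, multiplying by e^(-7t) replaces s with s + 7.

F(s) = (s + 7)^(-2)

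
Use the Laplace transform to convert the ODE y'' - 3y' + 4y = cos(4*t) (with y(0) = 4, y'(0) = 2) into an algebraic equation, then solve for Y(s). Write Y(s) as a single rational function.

Y(s) = (4*s^3 - 10*s^2 + 65*s - 160)/(s^4 - 3*s^3 + 20*s^2 - 48*s + 64)

Apply the Laplace transform to the equation.
Using L{y''} = s^2 Y - s·y(0) - y'(0) and L{y'} = sY - y(0), with y(0) = 4, y'(0) = 2, the left side becomes (s^2 - 3*s + 4)Y - (4*s - 10).
The right side is L{cos(4*t)} = s/(s^2 + 16).
So (s^2 - 3*s + 4)Y = s/(s^2 + 16) + (4*s - 10).
Divide through and combine into a single rational function.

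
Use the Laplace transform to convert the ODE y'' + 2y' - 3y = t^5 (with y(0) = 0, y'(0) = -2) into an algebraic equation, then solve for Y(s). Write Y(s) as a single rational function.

Y(s) = (-2*s^6 + 120)/(s^8 + 2*s^7 - 3*s^6)

Apply the Laplace transform to the equation.
With L{y''} = s^2 Y - s·y(0) - y'(0) and L{y'} = sY - y(0), with y(0) = 0, y'(0) = -2: the LHS transforms to (s^2 + 2*s - 3)Y - (-2).
The right side is L{t^5} = 120/s^6.
So (s^2 + 2*s - 3)Y = 120/s^6 + (-2).
Isolate Y and clear denominators.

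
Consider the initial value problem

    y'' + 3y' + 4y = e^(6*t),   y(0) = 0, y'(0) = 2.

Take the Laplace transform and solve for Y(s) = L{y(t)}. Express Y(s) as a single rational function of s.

Laplace-transform each side.
Using L{y''} = s^2 Y - s·y(0) - y'(0) and L{y'} = sY - y(0), with y(0) = 0, y'(0) = 2, the left side becomes (s^2 + 3*s + 4)Y - (2).
The right side is L{e^(6*t)} = 1/(s - 6).
So (s^2 + 3*s + 4)Y = 1/(s - 6) + (2).
Solve for Y(s) and write it as one ratio of polynomials.

Y(s) = (2*s - 11)/(s^3 - 3*s^2 - 14*s - 24)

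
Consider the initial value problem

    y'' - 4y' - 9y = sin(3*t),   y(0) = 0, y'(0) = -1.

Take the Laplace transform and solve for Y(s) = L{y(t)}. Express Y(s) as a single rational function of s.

Take the Laplace transform of both sides.
With L{y''} = s^2 Y - s·y(0) - y'(0) and L{y'} = sY - y(0), with y(0) = 0, y'(0) = -1: the LHS transforms to (s^2 - 4*s - 9)Y - (-1).
The right side is L{sin(3*t)} = 3/(s^2 + 9).
So (s^2 - 4*s - 9)Y = 3/(s^2 + 9) + (-1).
Solve for Y(s) and write it as one ratio of polynomials.

Y(s) = (-s^2 - 6)/(s^4 - 4*s^3 - 36*s - 81)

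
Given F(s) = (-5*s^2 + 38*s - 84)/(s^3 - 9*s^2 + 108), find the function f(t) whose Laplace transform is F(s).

f(t) = -4*t*exp(6*t) - 2*exp(6*t) - 3*exp(-3*t)

Factor the denominator: s^3 - 9*s^2 + 108 = (s - 6)^2*(s + 3).
Partial fraction decomposition gives [-2/(s - 6)] + [-4/(s - 6)^2] + [-3/(s + 3)].
Invert each term: -2/(s - 6) ↔ -2e^(6t); -4/(s - 6)^2 ↔ -4t·e^(6t); -3/(s + 3) ↔ -3e^(-3t).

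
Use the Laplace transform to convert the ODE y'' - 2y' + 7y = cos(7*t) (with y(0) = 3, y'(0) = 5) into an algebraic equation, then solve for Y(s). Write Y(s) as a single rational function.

Take the Laplace transform of both sides.
The derivative rules (L{y''} = s^2 Y - s·y(0) - y'(0) and L{y'} = sY - y(0), with y(0) = 3, y'(0) = 5) turn the left side into (s^2 - 2*s + 7)Y - (3*s - 1).
The right side is L{cos(7*t)} = s/(s^2 + 49).
So (s^2 - 2*s + 7)Y = s/(s^2 + 49) + (3*s - 1).
Solve for Y(s) and write it as one ratio of polynomials.

Y(s) = (3*s^3 - s^2 + 148*s - 49)/(s^4 - 2*s^3 + 56*s^2 - 98*s + 343)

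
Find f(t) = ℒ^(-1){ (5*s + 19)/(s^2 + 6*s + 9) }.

Factor the denominator: s^2 + 6*s + 9 = (s + 3)^2.
Partial fraction decomposition gives [5/(s + 3)] + [4/(s + 3)^2].
Invert each term: 5/(s + 3) ↔ 5e^(-3t); 4/(s + 3)^2 ↔ 4t·e^(-3t).

f(t) = 4*t*exp(-3*t) + 5*exp(-3*t)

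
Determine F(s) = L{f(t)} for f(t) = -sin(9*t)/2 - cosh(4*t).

F(s) = -s/(s^2 - 16) - 9/(2*(s^2 + 81))

The transform is linear, so treat each term independently.
(-1/2)·[L{sin(9t)} = 9/(s^2 + 81)]; (-1)·[L{cosh(4t)} = s/(s^2 - 16)].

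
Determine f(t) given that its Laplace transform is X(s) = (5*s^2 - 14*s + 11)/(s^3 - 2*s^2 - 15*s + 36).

f(t) = 2*t*exp(3*t) + 2*exp(3*t) + 3*exp(-4*t)

Factor the denominator: s^3 - 2*s^2 - 15*s + 36 = (s - 3)^2*(s + 4).
Partial fraction decomposition gives [2/(s - 3)] + [2/(s - 3)^2] + [3/(s + 4)].
Invert each term: 2/(s - 3) ↔ 2e^(3t); 2/(s - 3)^2 ↔ 2t·e^(3t); 3/(s + 4) ↔ 3e^(-4t).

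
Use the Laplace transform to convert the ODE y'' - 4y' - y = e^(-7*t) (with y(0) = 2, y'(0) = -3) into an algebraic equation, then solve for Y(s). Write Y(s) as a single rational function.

Laplace-transform each side.
The derivative rules (L{y''} = s^2 Y - s·y(0) - y'(0) and L{y'} = sY - y(0), with y(0) = 2, y'(0) = -3) turn the left side into (s^2 - 4*s - 1)Y - (2*s - 11).
The right side is L{e^(-7*t)} = 1/(s + 7).
So (s^2 - 4*s - 1)Y = 1/(s + 7) + (2*s - 11).
Isolate Y and clear denominators.

Y(s) = (2*s^2 + 3*s - 76)/(s^3 + 3*s^2 - 29*s - 7)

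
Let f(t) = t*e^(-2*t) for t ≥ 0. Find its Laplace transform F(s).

F(s) = (s + 2)^(-2)

L{e^(-2t)} = 1/(s + 2).
Then apply L{t·g(t)} = -d/ds[G(s)] with G(s) = 1/(s + 2):
differentiating 1 time and applying the sign gives (s + 2)^(-2).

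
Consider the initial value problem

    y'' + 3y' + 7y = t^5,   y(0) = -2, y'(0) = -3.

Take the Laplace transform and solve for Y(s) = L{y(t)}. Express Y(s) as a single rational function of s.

Apply the Laplace transform to the equation.
The derivative rules (L{y''} = s^2 Y - s·y(0) - y'(0) and L{y'} = sY - y(0), with y(0) = -2, y'(0) = -3) turn the left side into (s^2 + 3*s + 7)Y - (-2*s - 9).
The right side is L{t^5} = 120/s^6.
So (s^2 + 3*s + 7)Y = 120/s^6 + (-2*s - 9).
Isolate Y and clear denominators.

Y(s) = (-2*s^7 - 9*s^6 + 120)/(s^8 + 3*s^7 + 7*s^6)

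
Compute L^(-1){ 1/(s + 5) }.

exp(-5*t)

Since L{e^(-5t)} = 1/(s + 5), the inverse is exp(-5*t).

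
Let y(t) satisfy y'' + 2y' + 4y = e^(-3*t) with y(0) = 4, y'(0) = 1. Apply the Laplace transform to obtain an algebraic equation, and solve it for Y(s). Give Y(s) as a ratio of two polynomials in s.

Laplace-transform each side.
With L{y''} = s^2 Y - s·y(0) - y'(0) and L{y'} = sY - y(0), with y(0) = 4, y'(0) = 1: the LHS transforms to (s^2 + 2*s + 4)Y - (4*s + 9).
The right side is L{e^(-3*t)} = 1/(s + 3).
So (s^2 + 2*s + 4)Y = 1/(s + 3) + (4*s + 9).
Isolate Y and clear denominators.

Y(s) = (4*s^2 + 21*s + 28)/(s^3 + 5*s^2 + 10*s + 12)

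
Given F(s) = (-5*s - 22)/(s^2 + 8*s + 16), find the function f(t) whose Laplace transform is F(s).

Factor the denominator: s^2 + 8*s + 16 = (s + 4)^2.
Partial fraction decomposition gives [-5/(s + 4)] + [-2/(s + 4)^2].
Invert each term: -5/(s + 4) ↔ -5e^(-4t); -2/(s + 4)^2 ↔ -2t·e^(-4t).

f(t) = -2*t*exp(-4*t) - 5*exp(-4*t)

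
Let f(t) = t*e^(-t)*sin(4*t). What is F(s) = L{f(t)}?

L{sin(4t)} = 4/(s^2 + 16).
Multiplying by e^(-t) shifts s → s + 1, so L{e^(-t)*sin(4*t)} = 4/((s + 1)^2 + 16).
Then apply L{t·g(t)} = -d/ds[G(s)] with G(s) = 4/((s + 1)^2 + 16):
differentiating 1 time and applying the sign gives 8*(s + 1)/(s^2 + 2*s + 17)^2.

F(s) = 8*(s + 1)/(s^2 + 2*s + 17)^2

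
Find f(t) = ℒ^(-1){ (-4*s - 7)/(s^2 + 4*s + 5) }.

f(t) = exp(-2*t)*sin(t) - 4*exp(-2*t)*cos(t)

Complete the square in the denominator: s^2 + 4*s + 5 = (s + 2)^2 + 1^2.
Split the numerator to match: -4*s - 7 = -4·(s + 2) + 1·1.
Invert each term: -4·(s + 2)/((s + 2)^2 + 1) ↔ -4e^(-2t)cos(t); 1·1/((s + 2)^2 + 1) ↔ e^(-2t)sin(t).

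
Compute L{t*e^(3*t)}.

L{t} = 1!/s^2 = 1/s^2.
By the first shifting theorem, multiplying by e^(3t) replaces s with s - 3.

(s - 3)^(-2)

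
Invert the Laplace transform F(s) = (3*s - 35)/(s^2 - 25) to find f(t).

f(t) = -2*exp(5*t) + 5*exp(-5*t)

Factor the denominator: s^2 - 25 = (s - 5)*(s + 5).
Partial fraction decomposition gives [5/(s + 5)] + [-2/(s - 5)].
Invert each term: 5/(s + 5) ↔ 5e^(-5t); -2/(s - 5) ↔ -2e^(5t).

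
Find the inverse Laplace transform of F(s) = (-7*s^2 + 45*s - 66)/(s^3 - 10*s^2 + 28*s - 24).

Factor the denominator: s^3 - 10*s^2 + 28*s - 24 = (s - 6)*(s - 2)^2.
Partial fraction decomposition gives [-4/(s - 2)] + [(s - 2)^(-2)] + [-3/(s - 6)].
Invert each term: -4/(s - 2) ↔ -4e^(2t); 1/(s - 2)^2 ↔ t·e^(2t); -3/(s - 6) ↔ -3e^(6t).

t*exp(2*t) - 3*exp(6*t) - 4*exp(2*t)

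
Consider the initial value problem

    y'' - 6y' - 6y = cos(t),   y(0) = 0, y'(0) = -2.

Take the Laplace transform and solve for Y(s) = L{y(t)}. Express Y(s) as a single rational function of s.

Take the Laplace transform of both sides.
With L{y''} = s^2 Y - s·y(0) - y'(0) and L{y'} = sY - y(0), with y(0) = 0, y'(0) = -2: the LHS transforms to (s^2 - 6*s - 6)Y - (-2).
The right side is L{cos(t)} = s/(s^2 + 1).
So (s^2 - 6*s - 6)Y = s/(s^2 + 1) + (-2).
Isolate Y and clear denominators.

Y(s) = (-2*s^2 + s - 2)/(s^4 - 6*s^3 - 5*s^2 - 6*s - 6)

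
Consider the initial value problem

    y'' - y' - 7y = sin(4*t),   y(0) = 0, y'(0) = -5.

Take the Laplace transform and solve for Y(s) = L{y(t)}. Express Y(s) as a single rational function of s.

Y(s) = (-5*s^2 - 76)/(s^4 - s^3 + 9*s^2 - 16*s - 112)

Laplace-transform each side.
The derivative rules (L{y''} = s^2 Y - s·y(0) - y'(0) and L{y'} = sY - y(0), with y(0) = 0, y'(0) = -5) turn the left side into (s^2 - s - 7)Y - (-5).
The right side is L{sin(4*t)} = 4/(s^2 + 16).
So (s^2 - s - 7)Y = 4/(s^2 + 16) + (-5).
Divide through and combine into a single rational function.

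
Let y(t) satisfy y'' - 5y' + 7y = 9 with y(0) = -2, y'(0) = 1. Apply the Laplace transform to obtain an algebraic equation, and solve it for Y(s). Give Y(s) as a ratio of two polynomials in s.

Take the Laplace transform of both sides.
With L{y''} = s^2 Y - s·y(0) - y'(0) and L{y'} = sY - y(0), with y(0) = -2, y'(0) = 1: the LHS transforms to (s^2 - 5*s + 7)Y - (-2*s + 11).
The right side is L{9} = 9/s.
So (s^2 - 5*s + 7)Y = 9/s + (-2*s + 11).
Solve for Y(s) and write it as one ratio of polynomials.

Y(s) = (-2*s^2 + 11*s + 9)/(s^3 - 5*s^2 + 7*s)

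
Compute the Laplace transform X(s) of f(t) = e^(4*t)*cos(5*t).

L{cos(5t)} = s/(s^2 + 25).
By the first shifting theorem, multiplying by e^(4t) replaces s with s - 4.

X(s) = (s - 4)/((s - 4)^2 + 25)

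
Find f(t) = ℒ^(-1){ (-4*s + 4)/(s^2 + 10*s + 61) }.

f(t) = 4*exp(-5*t)*sin(6*t) - 4*exp(-5*t)*cos(6*t)

Complete the square in the denominator: s^2 + 10*s + 61 = (s + 5)^2 + 6^2.
Split the numerator to match: -4*s + 4 = -4·(s + 5) + 4·6.
Invert each term: -4·(s + 5)/((s + 5)^2 + 36) ↔ -4e^(-5t)cos(6t); 4·6/((s + 5)^2 + 36) ↔ 4e^(-5t)sin(6t).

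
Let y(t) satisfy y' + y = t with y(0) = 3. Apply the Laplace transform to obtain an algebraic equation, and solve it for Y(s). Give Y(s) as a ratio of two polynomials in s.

Y(s) = (3*s^2 + 1)/(s^3 + s^2)

Apply the Laplace transform to the equation.
With L{y'} = sY - y(0) = sY - 3: the LHS transforms to (s + 1)Y - (3).
The right side is L{t} = s^(-2).
So (s + 1)Y = s^(-2) + (3).
Isolate Y and clear denominators.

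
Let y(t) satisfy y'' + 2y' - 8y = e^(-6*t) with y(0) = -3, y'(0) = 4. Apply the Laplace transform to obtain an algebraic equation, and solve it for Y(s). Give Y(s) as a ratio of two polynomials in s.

Y(s) = (-3*s^2 - 20*s - 11)/(s^3 + 8*s^2 + 4*s - 48)

Take the Laplace transform of both sides.
With L{y''} = s^2 Y - s·y(0) - y'(0) and L{y'} = sY - y(0), with y(0) = -3, y'(0) = 4: the LHS transforms to (s^2 + 2*s - 8)Y - (-3*s - 2).
The right side is L{e^(-6*t)} = 1/(s + 6).
So (s^2 + 2*s - 8)Y = 1/(s + 6) + (-3*s - 2).
Isolate Y and clear denominators.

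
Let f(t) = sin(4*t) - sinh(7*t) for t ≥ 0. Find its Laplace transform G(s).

G(s) = 4/(s^2 + 16) - 7/(s^2 - 49)

Apply the Laplace transform termwise.
(-1)·[L{sinh(7t)} = 7/(s^2 - 49)]; L{sin(4t)} = 4/(s^2 + 16).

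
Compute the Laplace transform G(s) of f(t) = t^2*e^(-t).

L{e^(-t)} = 1/(s + 1).
Then apply L{t^2·g(t)} = (-1)^2 d^2/ds^2[H(s)] with H(s) = 1/(s + 1):
differentiating 2 times and applying the sign gives 2/(s + 1)^3.

G(s) = 2/(s + 1)^3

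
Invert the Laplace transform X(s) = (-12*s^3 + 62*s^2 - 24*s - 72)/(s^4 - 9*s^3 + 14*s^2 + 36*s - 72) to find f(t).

Factor the denominator: s^4 - 9*s^3 + 14*s^2 + 36*s - 72 = (s - 6)*(s - 3)*(s - 2)*(s + 2).
Partial fraction decomposition gives [-6/(s - 3)] + [-2/(s + 2)] + [2/(s - 2)] + [-6/(s - 6)].
Invert each term: -6/(s - 3) ↔ -6e^(3t); -2/(s + 2) ↔ -2e^(-2t); 2/(s - 2) ↔ 2e^(2t); -6/(s - 6) ↔ -6e^(6t).

f(t) = -6*exp(6*t) - 6*exp(3*t) + 2*exp(2*t) - 2*exp(-2*t)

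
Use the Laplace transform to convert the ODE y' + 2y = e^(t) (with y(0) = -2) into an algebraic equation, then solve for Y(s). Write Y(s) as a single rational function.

Transform both sides with L{·}.
The derivative rules (L{y'} = sY - y(0) = sY - (-2)) turn the left side into (s + 2)Y - (-2).
The right side is L{e^(t)} = 1/(s - 1).
So (s + 2)Y = 1/(s - 1) + (-2).
Divide through and combine into a single rational function.

Y(s) = (-2*s + 3)/(s^2 + s - 2)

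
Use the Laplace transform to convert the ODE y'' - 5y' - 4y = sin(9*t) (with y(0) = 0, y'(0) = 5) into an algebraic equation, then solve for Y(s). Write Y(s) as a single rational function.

Apply the Laplace transform to the equation.
Using L{y''} = s^2 Y - s·y(0) - y'(0) and L{y'} = sY - y(0), with y(0) = 0, y'(0) = 5, the left side becomes (s^2 - 5*s - 4)Y - (5).
The right side is L{sin(9*t)} = 9/(s^2 + 81).
So (s^2 - 5*s - 4)Y = 9/(s^2 + 81) + (5).
Divide through and combine into a single rational function.

Y(s) = (5*s^2 + 414)/(s^4 - 5*s^3 + 77*s^2 - 405*s - 324)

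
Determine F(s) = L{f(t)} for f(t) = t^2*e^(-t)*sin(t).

F(s) = 2*(3*s^2 + 6*s + 2)/(s^2 + 2*s + 2)^3

L{sin(t)} = 1/(s^2 + 1).
Multiplying by e^(-t) shifts s → s + 1, so L{e^(-t)*sin(t)} = 1/((s + 1)^2 + 1).
Then apply L{t^2·g(t)} = (-1)^2 d^2/ds^2[G(s)] with G(s) = 1/((s + 1)^2 + 1):
differentiating 2 times and applying the sign gives 2*(3*s^2 + 6*s + 2)/(s^2 + 2*s + 2)^3.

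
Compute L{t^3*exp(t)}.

L{t^3} = 3!/s^4 = 6/s^4.
By the first shifting theorem, multiplying by e^(t) replaces s with s - 1.

6/(s - 1)^4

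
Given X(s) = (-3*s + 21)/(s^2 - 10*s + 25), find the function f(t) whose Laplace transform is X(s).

f(t) = 6*t*exp(5*t) - 3*exp(5*t)

Factor the denominator: s^2 - 10*s + 25 = (s - 5)^2.
Partial fraction decomposition gives [-3/(s - 5)] + [6/(s - 5)^2].
Invert each term: -3/(s - 5) ↔ -3e^(5t); 6/(s - 5)^2 ↔ 6t·e^(5t).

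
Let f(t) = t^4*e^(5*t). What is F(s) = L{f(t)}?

L{t^4} = 4!/s^5 = 24/s^5.
By the first shifting theorem, multiplying by e^(5t) replaces s with s - 5.

F(s) = 24/(s - 5)^5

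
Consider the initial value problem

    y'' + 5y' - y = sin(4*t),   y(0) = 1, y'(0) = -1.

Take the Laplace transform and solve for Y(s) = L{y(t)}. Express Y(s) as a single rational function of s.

Transform both sides with L{·}.
The derivative rules (L{y''} = s^2 Y - s·y(0) - y'(0) and L{y'} = sY - y(0), with y(0) = 1, y'(0) = -1) turn the left side into (s^2 + 5*s - 1)Y - (s + 4).
The right side is L{sin(4*t)} = 4/(s^2 + 16).
So (s^2 + 5*s - 1)Y = 4/(s^2 + 16) + (s + 4).
Divide through and combine into a single rational function.

Y(s) = (s^3 + 4*s^2 + 16*s + 68)/(s^4 + 5*s^3 + 15*s^2 + 80*s - 16)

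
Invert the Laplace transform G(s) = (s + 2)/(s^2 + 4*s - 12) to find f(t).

f(t) = exp(-2*t)*cosh(4*t)

Rewrite the denominator: s^2 + 4*s - 12 = (s + 2)^2 - 16.
The form in (s + 2) signals a first-shifting-theorem factor e^(-2t).
Since L{cosh(4t)} = s/(s^2 - 16), the inverse is e^(-2*t)*cosh(4*t).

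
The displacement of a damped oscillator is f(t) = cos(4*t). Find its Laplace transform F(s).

F(s) = s/(s^2 + 16)

L{cos(4t)} = s/(s^2 + 16).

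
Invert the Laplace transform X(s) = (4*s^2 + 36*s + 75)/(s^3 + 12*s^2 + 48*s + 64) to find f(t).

Factor the denominator: s^3 + 12*s^2 + 48*s + 64 = (s + 4)^3.
Partial fraction decomposition gives [4/(s + 4)] + [4/(s + 4)^2] + [-5/(s + 4)^3].
Invert each term: 4/(s + 4) ↔ 4e^(-4t); 4/(s + 4)^2 ↔ 4t·e^(-4t); -5/(s + 4)^3 ↔ (-5/2)t^2·e^(-4t).

f(t) = -5*t^2*exp(-4*t)/2 + 4*t*exp(-4*t) + 4*exp(-4*t)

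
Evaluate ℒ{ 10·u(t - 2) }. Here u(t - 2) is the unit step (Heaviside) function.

By the second shifting theorem, L{u(t - c)·g(t - c)} = e^(-cs)·G(s) with c = 2 and G(s) = L{g(t)}.
L{10} = 10/s.

10*exp(-2*s)/s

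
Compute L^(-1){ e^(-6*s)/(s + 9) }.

The factor e^(-6s) signals a time shift by c = 6 (second shifting theorem).
L{e^(-9t)} = 1/(s + 9), so L^-1{1/(s + 9)} = e^(-9*t).
Hence the inverse is u(t - 6) times that function evaluated at t - 6.

Heaviside(t - 6)*(exp(-9*t + 54))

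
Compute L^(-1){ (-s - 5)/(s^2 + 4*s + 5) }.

Complete the square in the denominator: s^2 + 4*s + 5 = (s + 2)^2 + 1^2.
Split the numerator to match: -s - 5 = -1·(s + 2) - 3·1.
Invert each term: -1·(s + 2)/((s + 2)^2 + 1) ↔ -e^(-2t)cos(t); -3·1/((s + 2)^2 + 1) ↔ -3e^(-2t)sin(t).

-3*exp(-2*t)*sin(t) - exp(-2*t)*cos(t)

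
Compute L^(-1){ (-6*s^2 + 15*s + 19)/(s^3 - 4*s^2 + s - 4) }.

-exp(4*t) - 5*sin(t) - 5*cos(t)

Factor the denominator: s^3 - 4*s^2 + s - 4 = (s - 4)*(s^2 + 1).
Partial fraction decomposition gives [-1/(s - 4)] + [-5*s/(s^2 + 1)] + [-5/(s^2 + 1)].
Invert each term: -1/(s - 4) ↔ -e^(4t); -5·s/(s^2 + 1) ↔ -5cos(t); -5·1/(s^2 + 1) ↔ -5sin(t).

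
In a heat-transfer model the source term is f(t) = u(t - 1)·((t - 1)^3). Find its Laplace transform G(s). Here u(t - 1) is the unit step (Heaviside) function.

By the second shifting theorem, L{u(t - c)·g(t - c)} = e^(-cs)·H(s) with c = 1 and H(s) = L{g(t)}.
L{t^3} = 3!/s^4 = 6/s^4.

G(s) = 6*exp(-s)/s^4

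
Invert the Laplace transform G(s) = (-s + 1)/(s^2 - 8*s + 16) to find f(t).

Factor the denominator: s^2 - 8*s + 16 = (s - 4)^2.
Partial fraction decomposition gives [-1/(s - 4)] + [-3/(s - 4)^2].
Invert each term: -1/(s - 4) ↔ -e^(4t); -3/(s - 4)^2 ↔ -3t·e^(4t).

f(t) = -3*t*exp(4*t) - exp(4*t)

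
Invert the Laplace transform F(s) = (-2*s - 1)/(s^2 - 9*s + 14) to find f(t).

f(t) = -3*exp(7*t) + exp(2*t)

Factor the denominator: s^2 - 9*s + 14 = (s - 7)*(s - 2).
Partial fraction decomposition gives [-3/(s - 7)] + [1/(s - 2)].
Invert each term: -3/(s - 7) ↔ -3e^(7t); 1/(s - 2) ↔ e^(2t).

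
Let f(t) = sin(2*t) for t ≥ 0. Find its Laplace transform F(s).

L{sin(2t)} = 2/(s^2 + 4).

F(s) = 2/(s^2 + 4)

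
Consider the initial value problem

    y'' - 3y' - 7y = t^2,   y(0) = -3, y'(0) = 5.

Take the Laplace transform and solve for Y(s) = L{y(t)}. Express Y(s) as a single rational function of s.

Laplace-transform each side.
Using L{y''} = s^2 Y - s·y(0) - y'(0) and L{y'} = sY - y(0), with y(0) = -3, y'(0) = 5, the left side becomes (s^2 - 3*s - 7)Y - (-3*s + 14).
The right side is L{t^2} = 2/s^3.
So (s^2 - 3*s - 7)Y = 2/s^3 + (-3*s + 14).
Isolate Y and clear denominators.

Y(s) = (-3*s^4 + 14*s^3 + 2)/(s^5 - 3*s^4 - 7*s^3)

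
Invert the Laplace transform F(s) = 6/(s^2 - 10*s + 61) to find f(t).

f(t) = exp(5*t)*sin(6*t)

Rewrite the denominator: s^2 - 10*s + 61 = (s - 5)^2 + 36.
The form in (s - 5) signals a first-shifting-theorem factor e^(5t).
Since L{sin(6t)} = 6/(s^2 + 36), the inverse is exp(5*t)*sin(6*t).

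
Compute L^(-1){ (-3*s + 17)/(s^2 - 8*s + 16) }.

Factor the denominator: s^2 - 8*s + 16 = (s - 4)^2.
Partial fraction decomposition gives [-3/(s - 4)] + [5/(s - 4)^2].
Invert each term: -3/(s - 4) ↔ -3e^(4t); 5/(s - 4)^2 ↔ 5t·e^(4t).

5*t*exp(4*t) - 3*exp(4*t)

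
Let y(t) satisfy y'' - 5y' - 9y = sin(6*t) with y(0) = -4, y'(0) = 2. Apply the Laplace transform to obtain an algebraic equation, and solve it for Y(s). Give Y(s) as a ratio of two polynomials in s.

Take the Laplace transform of both sides.
With L{y''} = s^2 Y - s·y(0) - y'(0) and L{y'} = sY - y(0), with y(0) = -4, y'(0) = 2: the LHS transforms to (s^2 - 5*s - 9)Y - (-4*s + 22).
The right side is L{sin(6*t)} = 6/(s^2 + 36).
So (s^2 - 5*s - 9)Y = 6/(s^2 + 36) + (-4*s + 22).
Divide through and combine into a single rational function.

Y(s) = (-4*s^3 + 22*s^2 - 144*s + 798)/(s^4 - 5*s^3 + 27*s^2 - 180*s - 324)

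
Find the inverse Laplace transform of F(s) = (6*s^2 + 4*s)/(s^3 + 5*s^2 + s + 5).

-sin(t) + cos(t) + 5*exp(-5*t)

Factor the denominator: s^3 + 5*s^2 + s + 5 = (s + 5)*(s^2 + 1).
Partial fraction decomposition gives [5/(s + 5)] + [s/(s^2 + 1)] + [-1/(s^2 + 1)].
Invert each term: 5/(s + 5) ↔ 5e^(-5t); 1·s/(s^2 + 1) ↔ cos(t); -1·1/(s^2 + 1) ↔ -sin(t).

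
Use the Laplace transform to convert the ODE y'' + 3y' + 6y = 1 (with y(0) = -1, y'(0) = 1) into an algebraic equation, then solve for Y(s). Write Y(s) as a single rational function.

Laplace-transform each side.
With L{y''} = s^2 Y - s·y(0) - y'(0) and L{y'} = sY - y(0), with y(0) = -1, y'(0) = 1: the LHS transforms to (s^2 + 3*s + 6)Y - (-s - 2).
The right side is L{1} = 1/s.
So (s^2 + 3*s + 6)Y = 1/s + (-s - 2).
Isolate Y and clear denominators.

Y(s) = (-s^2 - 2*s + 1)/(s^3 + 3*s^2 + 6*s)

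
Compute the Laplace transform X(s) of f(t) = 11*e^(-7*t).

X(s) = 11/(s + 7)

L{11} = 11/s.
By the first shifting theorem, multiplying by e^(-7t) replaces s with s + 7.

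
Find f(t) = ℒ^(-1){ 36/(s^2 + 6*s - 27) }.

Rewrite the denominator: s^2 + 6*s - 27 = (s + 3)^2 - 36.
The form in (s + 3) signals a first-shifting-theorem factor e^(-3t).
Since L{sinh(6t)} = 6/(s^2 - 36), the inverse is e^(-3*t)*sinh(6*t), scaled by 6.

f(t) = 6*exp(-3*t)*sinh(6*t)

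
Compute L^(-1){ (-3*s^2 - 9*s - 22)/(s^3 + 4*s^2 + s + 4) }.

Factor the denominator: s^3 + 4*s^2 + s + 4 = (s + 4)*(s^2 + 1).
Partial fraction decomposition gives [-2/(s + 4)] + [-s/(s^2 + 1)] + [-5/(s^2 + 1)].
Invert each term: -2/(s + 4) ↔ -2e^(-4t); -1·s/(s^2 + 1) ↔ -cos(t); -5·1/(s^2 + 1) ↔ -5sin(t).

-5*sin(t) - cos(t) - 2*exp(-4*t)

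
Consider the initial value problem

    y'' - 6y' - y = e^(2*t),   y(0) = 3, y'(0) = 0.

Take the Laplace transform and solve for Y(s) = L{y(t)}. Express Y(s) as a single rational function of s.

Take the Laplace transform of both sides.
With L{y''} = s^2 Y - s·y(0) - y'(0) and L{y'} = sY - y(0), with y(0) = 3, y'(0) = 0: the LHS transforms to (s^2 - 6*s - 1)Y - (3*s - 18).
The right side is L{e^(2*t)} = 1/(s - 2).
So (s^2 - 6*s - 1)Y = 1/(s - 2) + (3*s - 18).
Divide through and combine into a single rational function.

Y(s) = (3*s^2 - 24*s + 37)/(s^3 - 8*s^2 + 11*s + 2)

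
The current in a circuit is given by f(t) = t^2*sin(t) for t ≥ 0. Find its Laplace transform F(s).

F(s) = 2*(3*s^2 - 1)/(s^2 + 1)^3

L{sin(t)} = 1/(s^2 + 1).
Then apply L{t^2·g(t)} = (-1)^2 d^2/ds^2[G(s)] with G(s) = 1/(s^2 + 1):
differentiating 2 times and applying the sign gives 2*(3*s^2 - 1)/(s^2 + 1)^3.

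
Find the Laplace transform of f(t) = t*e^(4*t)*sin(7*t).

14*(s - 4)/(s^2 - 8*s + 65)^2

L{sin(7t)} = 7/(s^2 + 49).
Multiplying by e^(4t) shifts s → s - 4, so L{e^(4*t)*sin(7*t)} = 7/((s - 4)^2 + 49).
Then apply L{t·g(t)} = -d/ds[G(s)] with G(s) = 7/((s - 4)^2 + 49):
differentiating 1 time and applying the sign gives 14*(s - 4)/(s^2 - 8*s + 65)^2.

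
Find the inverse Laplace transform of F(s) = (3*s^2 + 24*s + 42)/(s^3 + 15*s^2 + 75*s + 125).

Factor the denominator: s^3 + 15*s^2 + 75*s + 125 = (s + 5)^3.
Partial fraction decomposition gives [3/(s + 5)] + [-6/(s + 5)^2] + [-3/(s + 5)^3].
Invert each term: 3/(s + 5) ↔ 3e^(-5t); -6/(s + 5)^2 ↔ -6t·e^(-5t); -3/(s + 5)^3 ↔ (-3/2)t^2·e^(-5t).

-3*t^2*exp(-5*t)/2 - 6*t*exp(-5*t) + 3*exp(-5*t)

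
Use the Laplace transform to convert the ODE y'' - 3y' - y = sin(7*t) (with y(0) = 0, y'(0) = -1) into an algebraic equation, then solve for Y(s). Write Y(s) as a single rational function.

Laplace-transform each side.
The derivative rules (L{y''} = s^2 Y - s·y(0) - y'(0) and L{y'} = sY - y(0), with y(0) = 0, y'(0) = -1) turn the left side into (s^2 - 3*s - 1)Y - (-1).
The right side is L{sin(7*t)} = 7/(s^2 + 49).
So (s^2 - 3*s - 1)Y = 7/(s^2 + 49) + (-1).
Isolate Y and clear denominators.

Y(s) = (-s^2 - 42)/(s^4 - 3*s^3 + 48*s^2 - 147*s - 49)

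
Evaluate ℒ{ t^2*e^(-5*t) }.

2/(s + 5)^3

L{e^(-5t)} = 1/(s + 5).
Then apply L{t^2·g(t)} = (-1)^2 d^2/ds^2[H(s)] with H(s) = 1/(s + 5):
differentiating 2 times and applying the sign gives 2/(s + 5)^3.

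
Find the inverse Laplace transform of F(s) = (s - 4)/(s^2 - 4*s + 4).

-2*t*exp(2*t) + exp(2*t)

Factor the denominator: s^2 - 4*s + 4 = (s - 2)^2.
Partial fraction decomposition gives [1/(s - 2)] + [-2/(s - 2)^2].
Invert each term: 1/(s - 2) ↔ e^(2t); -2/(s - 2)^2 ↔ -2t·e^(2t).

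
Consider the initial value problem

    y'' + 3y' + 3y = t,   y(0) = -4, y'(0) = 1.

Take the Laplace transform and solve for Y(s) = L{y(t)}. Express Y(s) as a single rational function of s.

Take the Laplace transform of both sides.
The derivative rules (L{y''} = s^2 Y - s·y(0) - y'(0) and L{y'} = sY - y(0), with y(0) = -4, y'(0) = 1) turn the left side into (s^2 + 3*s + 3)Y - (-4*s - 11).
The right side is L{t} = s^(-2).
So (s^2 + 3*s + 3)Y = s^(-2) + (-4*s - 11).
Solve for Y(s) and write it as one ratio of polynomials.

Y(s) = (-4*s^3 - 11*s^2 + 1)/(s^4 + 3*s^3 + 3*s^2)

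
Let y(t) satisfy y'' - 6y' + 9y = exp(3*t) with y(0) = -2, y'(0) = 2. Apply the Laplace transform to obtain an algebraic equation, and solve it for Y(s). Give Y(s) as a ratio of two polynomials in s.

Take the Laplace transform of both sides.
With L{y''} = s^2 Y - s·y(0) - y'(0) and L{y'} = sY - y(0), with y(0) = -2, y'(0) = 2: the LHS transforms to (s^2 - 6*s + 9)Y - (-2*s + 14).
The right side is L{exp(3*t)} = 1/(s - 3).
So (s^2 - 6*s + 9)Y = 1/(s - 3) + (-2*s + 14).
Solve for Y(s) and write it as one ratio of polynomials.

Y(s) = (-2*s^2 + 20*s - 41)/(s^3 - 9*s^2 + 27*s - 27)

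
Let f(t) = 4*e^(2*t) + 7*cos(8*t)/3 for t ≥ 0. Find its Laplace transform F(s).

F(s) = 7*s/(3*(s^2 + 64)) + 4/(s - 2)

The transform is linear, so treat each term independently.
(4)·[L{e^(2t)} = 1/(s - 2)]; (7/3)·[L{cos(8t)} = s/(s^2 + 64)].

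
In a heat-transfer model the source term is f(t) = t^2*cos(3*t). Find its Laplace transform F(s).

L{cos(3t)} = s/(s^2 + 9).
Then apply L{t^2·g(t)} = (-1)^2 d^2/ds^2[G(s)] with G(s) = s/(s^2 + 9):
differentiating 2 times and applying the sign gives 2*s*(s^2 - 27)/(s^2 + 9)^3.

F(s) = 2*s*(s^2 - 27)/(s^2 + 9)^3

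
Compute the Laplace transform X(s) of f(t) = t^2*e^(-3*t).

L{e^(-3t)} = 1/(s + 3).
Then apply L{t^2·g(t)} = (-1)^2 d^2/ds^2[G(s)] with G(s) = 1/(s + 3):
differentiating 2 times and applying the sign gives 2/(s + 3)^3.

X(s) = 2/(s + 3)^3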